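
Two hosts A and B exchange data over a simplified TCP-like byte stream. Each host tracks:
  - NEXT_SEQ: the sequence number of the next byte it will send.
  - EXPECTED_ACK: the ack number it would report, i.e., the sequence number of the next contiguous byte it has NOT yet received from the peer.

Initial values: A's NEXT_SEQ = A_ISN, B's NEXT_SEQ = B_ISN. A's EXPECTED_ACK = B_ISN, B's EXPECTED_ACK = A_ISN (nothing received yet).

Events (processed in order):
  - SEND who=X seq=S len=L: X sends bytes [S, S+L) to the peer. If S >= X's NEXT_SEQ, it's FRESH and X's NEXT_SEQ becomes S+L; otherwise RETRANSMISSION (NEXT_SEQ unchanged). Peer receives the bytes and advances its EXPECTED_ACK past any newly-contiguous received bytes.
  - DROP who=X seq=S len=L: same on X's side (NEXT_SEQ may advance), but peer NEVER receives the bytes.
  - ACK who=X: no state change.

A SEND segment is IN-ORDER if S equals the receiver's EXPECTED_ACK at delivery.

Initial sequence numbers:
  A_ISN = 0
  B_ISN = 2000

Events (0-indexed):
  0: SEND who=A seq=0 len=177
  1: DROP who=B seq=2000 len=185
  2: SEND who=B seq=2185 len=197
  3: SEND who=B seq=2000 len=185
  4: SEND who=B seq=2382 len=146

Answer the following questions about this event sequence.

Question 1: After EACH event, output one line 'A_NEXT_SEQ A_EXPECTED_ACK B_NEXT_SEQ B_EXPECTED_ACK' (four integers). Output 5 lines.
177 2000 2000 177
177 2000 2185 177
177 2000 2382 177
177 2382 2382 177
177 2528 2528 177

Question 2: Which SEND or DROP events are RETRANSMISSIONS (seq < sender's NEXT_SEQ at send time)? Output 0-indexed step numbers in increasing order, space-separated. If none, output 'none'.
Step 0: SEND seq=0 -> fresh
Step 1: DROP seq=2000 -> fresh
Step 2: SEND seq=2185 -> fresh
Step 3: SEND seq=2000 -> retransmit
Step 4: SEND seq=2382 -> fresh

Answer: 3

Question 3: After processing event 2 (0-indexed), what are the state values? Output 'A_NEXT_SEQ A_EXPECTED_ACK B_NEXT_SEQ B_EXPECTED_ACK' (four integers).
After event 0: A_seq=177 A_ack=2000 B_seq=2000 B_ack=177
After event 1: A_seq=177 A_ack=2000 B_seq=2185 B_ack=177
After event 2: A_seq=177 A_ack=2000 B_seq=2382 B_ack=177

177 2000 2382 177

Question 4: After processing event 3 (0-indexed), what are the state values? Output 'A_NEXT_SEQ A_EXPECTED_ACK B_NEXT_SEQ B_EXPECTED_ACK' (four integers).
After event 0: A_seq=177 A_ack=2000 B_seq=2000 B_ack=177
After event 1: A_seq=177 A_ack=2000 B_seq=2185 B_ack=177
After event 2: A_seq=177 A_ack=2000 B_seq=2382 B_ack=177
After event 3: A_seq=177 A_ack=2382 B_seq=2382 B_ack=177

177 2382 2382 177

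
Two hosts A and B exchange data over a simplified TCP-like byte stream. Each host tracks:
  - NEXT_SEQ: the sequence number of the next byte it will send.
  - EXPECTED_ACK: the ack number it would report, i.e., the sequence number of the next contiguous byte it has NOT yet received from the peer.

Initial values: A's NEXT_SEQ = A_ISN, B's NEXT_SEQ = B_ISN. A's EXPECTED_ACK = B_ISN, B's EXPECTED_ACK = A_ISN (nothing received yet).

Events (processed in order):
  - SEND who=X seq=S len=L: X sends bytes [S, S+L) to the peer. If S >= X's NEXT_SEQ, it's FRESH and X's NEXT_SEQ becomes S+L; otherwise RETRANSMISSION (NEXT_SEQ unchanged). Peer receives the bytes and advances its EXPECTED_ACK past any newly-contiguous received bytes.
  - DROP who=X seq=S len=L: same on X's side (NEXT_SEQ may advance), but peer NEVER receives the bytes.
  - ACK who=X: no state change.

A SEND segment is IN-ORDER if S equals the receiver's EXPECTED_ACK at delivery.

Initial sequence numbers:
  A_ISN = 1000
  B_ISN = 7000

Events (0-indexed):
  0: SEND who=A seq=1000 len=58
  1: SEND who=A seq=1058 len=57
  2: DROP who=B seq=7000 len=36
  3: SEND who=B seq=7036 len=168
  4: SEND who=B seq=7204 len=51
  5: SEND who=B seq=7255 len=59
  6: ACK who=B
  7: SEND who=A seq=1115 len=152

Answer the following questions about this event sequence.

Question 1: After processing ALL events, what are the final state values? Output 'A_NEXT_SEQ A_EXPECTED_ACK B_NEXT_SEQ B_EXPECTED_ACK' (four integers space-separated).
Answer: 1267 7000 7314 1267

Derivation:
After event 0: A_seq=1058 A_ack=7000 B_seq=7000 B_ack=1058
After event 1: A_seq=1115 A_ack=7000 B_seq=7000 B_ack=1115
After event 2: A_seq=1115 A_ack=7000 B_seq=7036 B_ack=1115
After event 3: A_seq=1115 A_ack=7000 B_seq=7204 B_ack=1115
After event 4: A_seq=1115 A_ack=7000 B_seq=7255 B_ack=1115
After event 5: A_seq=1115 A_ack=7000 B_seq=7314 B_ack=1115
After event 6: A_seq=1115 A_ack=7000 B_seq=7314 B_ack=1115
After event 7: A_seq=1267 A_ack=7000 B_seq=7314 B_ack=1267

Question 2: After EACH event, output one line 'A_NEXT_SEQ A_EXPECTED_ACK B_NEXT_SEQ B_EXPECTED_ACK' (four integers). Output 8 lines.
1058 7000 7000 1058
1115 7000 7000 1115
1115 7000 7036 1115
1115 7000 7204 1115
1115 7000 7255 1115
1115 7000 7314 1115
1115 7000 7314 1115
1267 7000 7314 1267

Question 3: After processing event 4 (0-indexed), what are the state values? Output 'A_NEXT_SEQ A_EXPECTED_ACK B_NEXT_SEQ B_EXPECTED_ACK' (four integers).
After event 0: A_seq=1058 A_ack=7000 B_seq=7000 B_ack=1058
After event 1: A_seq=1115 A_ack=7000 B_seq=7000 B_ack=1115
After event 2: A_seq=1115 A_ack=7000 B_seq=7036 B_ack=1115
After event 3: A_seq=1115 A_ack=7000 B_seq=7204 B_ack=1115
After event 4: A_seq=1115 A_ack=7000 B_seq=7255 B_ack=1115

1115 7000 7255 1115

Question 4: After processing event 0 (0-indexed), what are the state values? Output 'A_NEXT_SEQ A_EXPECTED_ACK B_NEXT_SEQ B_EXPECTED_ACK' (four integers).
After event 0: A_seq=1058 A_ack=7000 B_seq=7000 B_ack=1058

1058 7000 7000 1058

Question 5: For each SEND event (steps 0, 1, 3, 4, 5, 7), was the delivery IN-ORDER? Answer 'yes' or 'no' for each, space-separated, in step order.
Step 0: SEND seq=1000 -> in-order
Step 1: SEND seq=1058 -> in-order
Step 3: SEND seq=7036 -> out-of-order
Step 4: SEND seq=7204 -> out-of-order
Step 5: SEND seq=7255 -> out-of-order
Step 7: SEND seq=1115 -> in-order

Answer: yes yes no no no yes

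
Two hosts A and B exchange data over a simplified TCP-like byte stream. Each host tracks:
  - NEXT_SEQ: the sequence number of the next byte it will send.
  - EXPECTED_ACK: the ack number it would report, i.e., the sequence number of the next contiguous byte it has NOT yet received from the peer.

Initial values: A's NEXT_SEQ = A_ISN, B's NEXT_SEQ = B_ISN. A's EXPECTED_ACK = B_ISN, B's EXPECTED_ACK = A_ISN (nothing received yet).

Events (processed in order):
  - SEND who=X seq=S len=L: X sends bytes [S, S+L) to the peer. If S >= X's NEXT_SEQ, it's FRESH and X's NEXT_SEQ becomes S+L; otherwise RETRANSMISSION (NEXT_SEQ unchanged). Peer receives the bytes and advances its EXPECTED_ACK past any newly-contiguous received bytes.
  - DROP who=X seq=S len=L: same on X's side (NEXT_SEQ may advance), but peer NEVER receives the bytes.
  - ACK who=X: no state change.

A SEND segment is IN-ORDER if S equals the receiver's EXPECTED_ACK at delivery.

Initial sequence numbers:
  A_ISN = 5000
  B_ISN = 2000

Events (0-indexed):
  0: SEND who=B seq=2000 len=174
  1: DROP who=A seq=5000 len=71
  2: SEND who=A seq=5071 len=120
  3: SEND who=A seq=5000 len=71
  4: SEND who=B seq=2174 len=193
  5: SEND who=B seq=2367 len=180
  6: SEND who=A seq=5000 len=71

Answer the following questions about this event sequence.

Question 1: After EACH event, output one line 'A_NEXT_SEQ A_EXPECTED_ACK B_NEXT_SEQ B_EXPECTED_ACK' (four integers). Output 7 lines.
5000 2174 2174 5000
5071 2174 2174 5000
5191 2174 2174 5000
5191 2174 2174 5191
5191 2367 2367 5191
5191 2547 2547 5191
5191 2547 2547 5191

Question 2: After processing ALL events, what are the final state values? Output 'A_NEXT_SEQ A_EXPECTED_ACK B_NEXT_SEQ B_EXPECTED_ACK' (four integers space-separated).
Answer: 5191 2547 2547 5191

Derivation:
After event 0: A_seq=5000 A_ack=2174 B_seq=2174 B_ack=5000
After event 1: A_seq=5071 A_ack=2174 B_seq=2174 B_ack=5000
After event 2: A_seq=5191 A_ack=2174 B_seq=2174 B_ack=5000
After event 3: A_seq=5191 A_ack=2174 B_seq=2174 B_ack=5191
After event 4: A_seq=5191 A_ack=2367 B_seq=2367 B_ack=5191
After event 5: A_seq=5191 A_ack=2547 B_seq=2547 B_ack=5191
After event 6: A_seq=5191 A_ack=2547 B_seq=2547 B_ack=5191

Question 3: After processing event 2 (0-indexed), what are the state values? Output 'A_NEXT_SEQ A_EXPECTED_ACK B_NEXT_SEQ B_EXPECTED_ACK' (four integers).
After event 0: A_seq=5000 A_ack=2174 B_seq=2174 B_ack=5000
After event 1: A_seq=5071 A_ack=2174 B_seq=2174 B_ack=5000
After event 2: A_seq=5191 A_ack=2174 B_seq=2174 B_ack=5000

5191 2174 2174 5000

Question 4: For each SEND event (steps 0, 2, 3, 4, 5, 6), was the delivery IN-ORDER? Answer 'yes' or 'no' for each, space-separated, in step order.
Step 0: SEND seq=2000 -> in-order
Step 2: SEND seq=5071 -> out-of-order
Step 3: SEND seq=5000 -> in-order
Step 4: SEND seq=2174 -> in-order
Step 5: SEND seq=2367 -> in-order
Step 6: SEND seq=5000 -> out-of-order

Answer: yes no yes yes yes no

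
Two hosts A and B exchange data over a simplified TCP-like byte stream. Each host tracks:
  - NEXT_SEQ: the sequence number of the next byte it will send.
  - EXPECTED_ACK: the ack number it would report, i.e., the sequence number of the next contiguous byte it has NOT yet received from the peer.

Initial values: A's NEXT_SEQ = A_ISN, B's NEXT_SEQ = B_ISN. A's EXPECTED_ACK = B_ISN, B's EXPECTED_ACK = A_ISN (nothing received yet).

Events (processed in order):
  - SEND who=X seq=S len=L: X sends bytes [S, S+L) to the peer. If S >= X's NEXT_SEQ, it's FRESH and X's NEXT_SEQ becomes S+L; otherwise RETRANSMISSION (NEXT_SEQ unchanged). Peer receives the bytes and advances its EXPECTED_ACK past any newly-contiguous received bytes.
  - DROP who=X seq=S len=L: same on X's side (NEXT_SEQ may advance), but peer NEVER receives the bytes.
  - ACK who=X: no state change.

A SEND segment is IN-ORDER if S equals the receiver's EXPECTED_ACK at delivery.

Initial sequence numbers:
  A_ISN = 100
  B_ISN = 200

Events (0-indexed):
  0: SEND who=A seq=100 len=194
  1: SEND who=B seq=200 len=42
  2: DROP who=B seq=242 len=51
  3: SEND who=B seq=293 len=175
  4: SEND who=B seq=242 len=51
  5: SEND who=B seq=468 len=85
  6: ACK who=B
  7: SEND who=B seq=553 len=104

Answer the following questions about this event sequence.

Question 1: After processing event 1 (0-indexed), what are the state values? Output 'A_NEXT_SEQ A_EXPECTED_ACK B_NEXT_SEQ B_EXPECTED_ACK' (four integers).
After event 0: A_seq=294 A_ack=200 B_seq=200 B_ack=294
After event 1: A_seq=294 A_ack=242 B_seq=242 B_ack=294

294 242 242 294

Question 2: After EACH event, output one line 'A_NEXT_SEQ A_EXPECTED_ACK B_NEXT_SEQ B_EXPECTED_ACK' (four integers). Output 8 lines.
294 200 200 294
294 242 242 294
294 242 293 294
294 242 468 294
294 468 468 294
294 553 553 294
294 553 553 294
294 657 657 294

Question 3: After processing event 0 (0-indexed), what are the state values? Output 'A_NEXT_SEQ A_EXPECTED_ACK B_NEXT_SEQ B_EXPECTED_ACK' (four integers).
After event 0: A_seq=294 A_ack=200 B_seq=200 B_ack=294

294 200 200 294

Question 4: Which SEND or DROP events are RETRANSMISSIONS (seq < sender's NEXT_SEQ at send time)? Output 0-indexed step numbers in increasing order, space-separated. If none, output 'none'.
Answer: 4

Derivation:
Step 0: SEND seq=100 -> fresh
Step 1: SEND seq=200 -> fresh
Step 2: DROP seq=242 -> fresh
Step 3: SEND seq=293 -> fresh
Step 4: SEND seq=242 -> retransmit
Step 5: SEND seq=468 -> fresh
Step 7: SEND seq=553 -> fresh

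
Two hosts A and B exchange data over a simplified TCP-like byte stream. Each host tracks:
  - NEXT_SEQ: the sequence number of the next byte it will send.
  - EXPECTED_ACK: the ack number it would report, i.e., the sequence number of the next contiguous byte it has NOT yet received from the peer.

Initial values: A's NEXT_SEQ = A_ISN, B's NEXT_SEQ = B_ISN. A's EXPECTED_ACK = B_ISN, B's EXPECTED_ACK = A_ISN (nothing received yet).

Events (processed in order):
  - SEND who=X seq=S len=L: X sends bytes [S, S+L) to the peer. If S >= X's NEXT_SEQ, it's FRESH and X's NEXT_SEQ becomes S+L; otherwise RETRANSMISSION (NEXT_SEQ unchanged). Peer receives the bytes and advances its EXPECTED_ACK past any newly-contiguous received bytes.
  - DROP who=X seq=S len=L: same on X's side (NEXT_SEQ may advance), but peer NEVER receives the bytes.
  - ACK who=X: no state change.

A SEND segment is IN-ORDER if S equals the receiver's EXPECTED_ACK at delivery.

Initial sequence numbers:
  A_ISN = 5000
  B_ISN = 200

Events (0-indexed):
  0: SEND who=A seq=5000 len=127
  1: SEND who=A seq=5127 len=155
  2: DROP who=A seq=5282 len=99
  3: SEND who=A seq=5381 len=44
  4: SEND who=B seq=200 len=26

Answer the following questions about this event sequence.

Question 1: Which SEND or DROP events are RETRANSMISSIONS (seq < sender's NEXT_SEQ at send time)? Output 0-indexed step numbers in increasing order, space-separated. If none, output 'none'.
Answer: none

Derivation:
Step 0: SEND seq=5000 -> fresh
Step 1: SEND seq=5127 -> fresh
Step 2: DROP seq=5282 -> fresh
Step 3: SEND seq=5381 -> fresh
Step 4: SEND seq=200 -> fresh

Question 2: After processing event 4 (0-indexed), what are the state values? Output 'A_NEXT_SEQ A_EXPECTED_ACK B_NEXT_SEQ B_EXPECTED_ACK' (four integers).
After event 0: A_seq=5127 A_ack=200 B_seq=200 B_ack=5127
After event 1: A_seq=5282 A_ack=200 B_seq=200 B_ack=5282
After event 2: A_seq=5381 A_ack=200 B_seq=200 B_ack=5282
After event 3: A_seq=5425 A_ack=200 B_seq=200 B_ack=5282
After event 4: A_seq=5425 A_ack=226 B_seq=226 B_ack=5282

5425 226 226 5282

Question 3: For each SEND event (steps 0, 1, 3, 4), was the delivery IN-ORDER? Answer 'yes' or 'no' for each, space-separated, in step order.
Step 0: SEND seq=5000 -> in-order
Step 1: SEND seq=5127 -> in-order
Step 3: SEND seq=5381 -> out-of-order
Step 4: SEND seq=200 -> in-order

Answer: yes yes no yes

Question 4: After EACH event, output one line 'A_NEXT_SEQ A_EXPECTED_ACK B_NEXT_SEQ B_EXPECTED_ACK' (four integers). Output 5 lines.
5127 200 200 5127
5282 200 200 5282
5381 200 200 5282
5425 200 200 5282
5425 226 226 5282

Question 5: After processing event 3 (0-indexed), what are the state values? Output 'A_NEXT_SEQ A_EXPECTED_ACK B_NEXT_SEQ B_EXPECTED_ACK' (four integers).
After event 0: A_seq=5127 A_ack=200 B_seq=200 B_ack=5127
After event 1: A_seq=5282 A_ack=200 B_seq=200 B_ack=5282
After event 2: A_seq=5381 A_ack=200 B_seq=200 B_ack=5282
After event 3: A_seq=5425 A_ack=200 B_seq=200 B_ack=5282

5425 200 200 5282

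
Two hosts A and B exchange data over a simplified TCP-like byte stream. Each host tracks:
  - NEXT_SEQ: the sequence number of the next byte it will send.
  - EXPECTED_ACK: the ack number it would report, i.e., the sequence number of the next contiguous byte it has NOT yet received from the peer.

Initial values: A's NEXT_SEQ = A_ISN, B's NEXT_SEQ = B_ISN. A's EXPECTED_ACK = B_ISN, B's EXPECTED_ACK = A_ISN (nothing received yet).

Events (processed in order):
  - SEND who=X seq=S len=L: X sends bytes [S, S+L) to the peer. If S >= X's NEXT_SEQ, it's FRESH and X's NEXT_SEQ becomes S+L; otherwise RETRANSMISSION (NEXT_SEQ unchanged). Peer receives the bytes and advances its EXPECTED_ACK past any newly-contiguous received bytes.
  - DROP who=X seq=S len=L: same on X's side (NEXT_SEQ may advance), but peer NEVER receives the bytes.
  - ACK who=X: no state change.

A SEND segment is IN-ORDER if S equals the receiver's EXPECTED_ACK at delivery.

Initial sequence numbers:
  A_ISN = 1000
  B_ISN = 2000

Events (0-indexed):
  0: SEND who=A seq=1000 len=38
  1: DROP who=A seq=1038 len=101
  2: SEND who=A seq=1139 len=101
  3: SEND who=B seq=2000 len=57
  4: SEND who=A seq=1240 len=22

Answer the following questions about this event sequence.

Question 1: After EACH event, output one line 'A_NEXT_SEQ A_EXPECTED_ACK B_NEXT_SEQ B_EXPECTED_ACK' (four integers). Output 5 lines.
1038 2000 2000 1038
1139 2000 2000 1038
1240 2000 2000 1038
1240 2057 2057 1038
1262 2057 2057 1038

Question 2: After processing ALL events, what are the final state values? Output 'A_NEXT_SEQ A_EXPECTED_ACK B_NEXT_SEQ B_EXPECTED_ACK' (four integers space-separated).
After event 0: A_seq=1038 A_ack=2000 B_seq=2000 B_ack=1038
After event 1: A_seq=1139 A_ack=2000 B_seq=2000 B_ack=1038
After event 2: A_seq=1240 A_ack=2000 B_seq=2000 B_ack=1038
After event 3: A_seq=1240 A_ack=2057 B_seq=2057 B_ack=1038
After event 4: A_seq=1262 A_ack=2057 B_seq=2057 B_ack=1038

Answer: 1262 2057 2057 1038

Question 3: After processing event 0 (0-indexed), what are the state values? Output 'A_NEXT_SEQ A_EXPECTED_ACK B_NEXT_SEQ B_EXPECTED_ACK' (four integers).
After event 0: A_seq=1038 A_ack=2000 B_seq=2000 B_ack=1038

1038 2000 2000 1038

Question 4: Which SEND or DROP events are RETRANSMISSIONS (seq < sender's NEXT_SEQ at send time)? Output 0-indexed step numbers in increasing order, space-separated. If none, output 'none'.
Step 0: SEND seq=1000 -> fresh
Step 1: DROP seq=1038 -> fresh
Step 2: SEND seq=1139 -> fresh
Step 3: SEND seq=2000 -> fresh
Step 4: SEND seq=1240 -> fresh

Answer: none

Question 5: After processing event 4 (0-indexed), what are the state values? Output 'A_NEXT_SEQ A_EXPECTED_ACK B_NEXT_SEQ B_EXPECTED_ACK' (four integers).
After event 0: A_seq=1038 A_ack=2000 B_seq=2000 B_ack=1038
After event 1: A_seq=1139 A_ack=2000 B_seq=2000 B_ack=1038
After event 2: A_seq=1240 A_ack=2000 B_seq=2000 B_ack=1038
After event 3: A_seq=1240 A_ack=2057 B_seq=2057 B_ack=1038
After event 4: A_seq=1262 A_ack=2057 B_seq=2057 B_ack=1038

1262 2057 2057 1038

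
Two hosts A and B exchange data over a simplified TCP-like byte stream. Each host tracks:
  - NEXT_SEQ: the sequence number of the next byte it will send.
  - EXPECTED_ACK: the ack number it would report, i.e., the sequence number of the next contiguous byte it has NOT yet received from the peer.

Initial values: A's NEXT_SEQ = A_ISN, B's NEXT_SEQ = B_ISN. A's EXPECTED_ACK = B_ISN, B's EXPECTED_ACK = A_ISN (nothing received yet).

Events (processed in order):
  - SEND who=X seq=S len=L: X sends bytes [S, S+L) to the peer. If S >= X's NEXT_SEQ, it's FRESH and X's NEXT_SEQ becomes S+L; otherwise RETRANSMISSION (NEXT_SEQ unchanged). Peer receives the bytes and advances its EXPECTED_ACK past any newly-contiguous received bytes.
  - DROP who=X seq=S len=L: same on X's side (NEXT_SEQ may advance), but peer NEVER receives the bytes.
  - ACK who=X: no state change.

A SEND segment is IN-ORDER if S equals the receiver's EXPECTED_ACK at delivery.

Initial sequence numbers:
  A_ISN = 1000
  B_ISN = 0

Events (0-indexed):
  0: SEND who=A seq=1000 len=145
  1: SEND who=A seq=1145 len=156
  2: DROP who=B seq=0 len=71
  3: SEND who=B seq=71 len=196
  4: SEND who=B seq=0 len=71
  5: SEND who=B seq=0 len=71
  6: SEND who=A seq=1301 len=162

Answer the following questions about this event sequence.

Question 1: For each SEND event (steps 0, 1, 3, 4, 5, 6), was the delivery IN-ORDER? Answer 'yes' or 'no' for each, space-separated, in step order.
Answer: yes yes no yes no yes

Derivation:
Step 0: SEND seq=1000 -> in-order
Step 1: SEND seq=1145 -> in-order
Step 3: SEND seq=71 -> out-of-order
Step 4: SEND seq=0 -> in-order
Step 5: SEND seq=0 -> out-of-order
Step 6: SEND seq=1301 -> in-order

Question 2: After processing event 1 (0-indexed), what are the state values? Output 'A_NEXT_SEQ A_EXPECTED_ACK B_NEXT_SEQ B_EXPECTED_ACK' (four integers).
After event 0: A_seq=1145 A_ack=0 B_seq=0 B_ack=1145
After event 1: A_seq=1301 A_ack=0 B_seq=0 B_ack=1301

1301 0 0 1301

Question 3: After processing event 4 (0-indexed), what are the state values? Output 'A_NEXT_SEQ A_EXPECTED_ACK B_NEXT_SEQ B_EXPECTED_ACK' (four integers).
After event 0: A_seq=1145 A_ack=0 B_seq=0 B_ack=1145
After event 1: A_seq=1301 A_ack=0 B_seq=0 B_ack=1301
After event 2: A_seq=1301 A_ack=0 B_seq=71 B_ack=1301
After event 3: A_seq=1301 A_ack=0 B_seq=267 B_ack=1301
After event 4: A_seq=1301 A_ack=267 B_seq=267 B_ack=1301

1301 267 267 1301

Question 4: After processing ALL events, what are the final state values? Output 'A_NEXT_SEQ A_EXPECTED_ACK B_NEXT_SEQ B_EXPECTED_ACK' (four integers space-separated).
After event 0: A_seq=1145 A_ack=0 B_seq=0 B_ack=1145
After event 1: A_seq=1301 A_ack=0 B_seq=0 B_ack=1301
After event 2: A_seq=1301 A_ack=0 B_seq=71 B_ack=1301
After event 3: A_seq=1301 A_ack=0 B_seq=267 B_ack=1301
After event 4: A_seq=1301 A_ack=267 B_seq=267 B_ack=1301
After event 5: A_seq=1301 A_ack=267 B_seq=267 B_ack=1301
After event 6: A_seq=1463 A_ack=267 B_seq=267 B_ack=1463

Answer: 1463 267 267 1463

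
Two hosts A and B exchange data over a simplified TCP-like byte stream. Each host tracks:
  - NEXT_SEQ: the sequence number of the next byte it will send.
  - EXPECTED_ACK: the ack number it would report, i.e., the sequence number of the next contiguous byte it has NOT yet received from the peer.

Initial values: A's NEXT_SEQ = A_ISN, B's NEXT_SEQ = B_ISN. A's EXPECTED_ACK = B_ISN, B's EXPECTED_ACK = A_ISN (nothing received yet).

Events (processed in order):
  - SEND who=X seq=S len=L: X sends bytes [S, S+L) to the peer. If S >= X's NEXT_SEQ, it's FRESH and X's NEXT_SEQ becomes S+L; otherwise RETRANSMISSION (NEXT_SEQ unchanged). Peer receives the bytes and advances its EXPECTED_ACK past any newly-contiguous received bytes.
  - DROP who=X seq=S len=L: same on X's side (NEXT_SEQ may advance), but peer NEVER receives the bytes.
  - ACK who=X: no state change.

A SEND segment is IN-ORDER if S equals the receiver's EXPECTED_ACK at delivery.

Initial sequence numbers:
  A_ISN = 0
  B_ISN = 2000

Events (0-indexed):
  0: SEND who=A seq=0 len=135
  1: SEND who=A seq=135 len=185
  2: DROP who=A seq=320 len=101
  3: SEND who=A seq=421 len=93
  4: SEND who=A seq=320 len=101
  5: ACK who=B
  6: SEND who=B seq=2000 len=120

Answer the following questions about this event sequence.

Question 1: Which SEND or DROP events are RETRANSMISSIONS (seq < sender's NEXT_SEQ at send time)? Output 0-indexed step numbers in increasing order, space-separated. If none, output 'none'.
Step 0: SEND seq=0 -> fresh
Step 1: SEND seq=135 -> fresh
Step 2: DROP seq=320 -> fresh
Step 3: SEND seq=421 -> fresh
Step 4: SEND seq=320 -> retransmit
Step 6: SEND seq=2000 -> fresh

Answer: 4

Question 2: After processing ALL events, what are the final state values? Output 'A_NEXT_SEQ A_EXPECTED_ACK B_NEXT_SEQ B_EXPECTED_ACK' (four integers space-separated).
After event 0: A_seq=135 A_ack=2000 B_seq=2000 B_ack=135
After event 1: A_seq=320 A_ack=2000 B_seq=2000 B_ack=320
After event 2: A_seq=421 A_ack=2000 B_seq=2000 B_ack=320
After event 3: A_seq=514 A_ack=2000 B_seq=2000 B_ack=320
After event 4: A_seq=514 A_ack=2000 B_seq=2000 B_ack=514
After event 5: A_seq=514 A_ack=2000 B_seq=2000 B_ack=514
After event 6: A_seq=514 A_ack=2120 B_seq=2120 B_ack=514

Answer: 514 2120 2120 514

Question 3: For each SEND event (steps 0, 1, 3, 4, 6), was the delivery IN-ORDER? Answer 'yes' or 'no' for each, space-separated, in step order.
Answer: yes yes no yes yes

Derivation:
Step 0: SEND seq=0 -> in-order
Step 1: SEND seq=135 -> in-order
Step 3: SEND seq=421 -> out-of-order
Step 4: SEND seq=320 -> in-order
Step 6: SEND seq=2000 -> in-order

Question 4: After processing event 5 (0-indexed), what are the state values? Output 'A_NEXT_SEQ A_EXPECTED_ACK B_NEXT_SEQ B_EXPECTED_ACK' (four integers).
After event 0: A_seq=135 A_ack=2000 B_seq=2000 B_ack=135
After event 1: A_seq=320 A_ack=2000 B_seq=2000 B_ack=320
After event 2: A_seq=421 A_ack=2000 B_seq=2000 B_ack=320
After event 3: A_seq=514 A_ack=2000 B_seq=2000 B_ack=320
After event 4: A_seq=514 A_ack=2000 B_seq=2000 B_ack=514
After event 5: A_seq=514 A_ack=2000 B_seq=2000 B_ack=514

514 2000 2000 514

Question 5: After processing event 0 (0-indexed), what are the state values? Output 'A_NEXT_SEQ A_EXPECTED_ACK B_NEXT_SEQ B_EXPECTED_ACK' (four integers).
After event 0: A_seq=135 A_ack=2000 B_seq=2000 B_ack=135

135 2000 2000 135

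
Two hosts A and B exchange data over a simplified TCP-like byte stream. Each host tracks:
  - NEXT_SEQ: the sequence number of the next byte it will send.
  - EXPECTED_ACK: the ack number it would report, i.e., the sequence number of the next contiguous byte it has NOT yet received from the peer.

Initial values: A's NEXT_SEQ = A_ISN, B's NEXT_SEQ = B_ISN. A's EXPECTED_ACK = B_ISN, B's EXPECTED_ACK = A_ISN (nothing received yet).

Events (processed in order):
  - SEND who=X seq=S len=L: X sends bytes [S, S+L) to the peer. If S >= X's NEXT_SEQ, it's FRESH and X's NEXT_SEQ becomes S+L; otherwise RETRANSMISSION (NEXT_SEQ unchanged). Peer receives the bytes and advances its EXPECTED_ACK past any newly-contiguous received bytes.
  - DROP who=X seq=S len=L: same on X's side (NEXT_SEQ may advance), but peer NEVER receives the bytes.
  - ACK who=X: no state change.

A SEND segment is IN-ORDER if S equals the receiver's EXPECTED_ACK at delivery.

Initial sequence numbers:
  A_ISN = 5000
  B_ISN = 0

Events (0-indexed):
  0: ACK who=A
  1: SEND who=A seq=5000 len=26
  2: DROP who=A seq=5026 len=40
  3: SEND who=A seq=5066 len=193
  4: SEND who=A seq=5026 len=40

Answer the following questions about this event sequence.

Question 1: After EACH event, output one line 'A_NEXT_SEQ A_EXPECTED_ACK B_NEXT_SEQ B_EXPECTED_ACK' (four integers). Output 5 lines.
5000 0 0 5000
5026 0 0 5026
5066 0 0 5026
5259 0 0 5026
5259 0 0 5259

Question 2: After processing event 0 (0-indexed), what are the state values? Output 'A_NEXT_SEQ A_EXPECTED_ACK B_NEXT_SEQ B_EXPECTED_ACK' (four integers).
After event 0: A_seq=5000 A_ack=0 B_seq=0 B_ack=5000

5000 0 0 5000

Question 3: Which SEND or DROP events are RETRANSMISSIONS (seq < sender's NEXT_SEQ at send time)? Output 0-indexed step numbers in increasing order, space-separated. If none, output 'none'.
Answer: 4

Derivation:
Step 1: SEND seq=5000 -> fresh
Step 2: DROP seq=5026 -> fresh
Step 3: SEND seq=5066 -> fresh
Step 4: SEND seq=5026 -> retransmit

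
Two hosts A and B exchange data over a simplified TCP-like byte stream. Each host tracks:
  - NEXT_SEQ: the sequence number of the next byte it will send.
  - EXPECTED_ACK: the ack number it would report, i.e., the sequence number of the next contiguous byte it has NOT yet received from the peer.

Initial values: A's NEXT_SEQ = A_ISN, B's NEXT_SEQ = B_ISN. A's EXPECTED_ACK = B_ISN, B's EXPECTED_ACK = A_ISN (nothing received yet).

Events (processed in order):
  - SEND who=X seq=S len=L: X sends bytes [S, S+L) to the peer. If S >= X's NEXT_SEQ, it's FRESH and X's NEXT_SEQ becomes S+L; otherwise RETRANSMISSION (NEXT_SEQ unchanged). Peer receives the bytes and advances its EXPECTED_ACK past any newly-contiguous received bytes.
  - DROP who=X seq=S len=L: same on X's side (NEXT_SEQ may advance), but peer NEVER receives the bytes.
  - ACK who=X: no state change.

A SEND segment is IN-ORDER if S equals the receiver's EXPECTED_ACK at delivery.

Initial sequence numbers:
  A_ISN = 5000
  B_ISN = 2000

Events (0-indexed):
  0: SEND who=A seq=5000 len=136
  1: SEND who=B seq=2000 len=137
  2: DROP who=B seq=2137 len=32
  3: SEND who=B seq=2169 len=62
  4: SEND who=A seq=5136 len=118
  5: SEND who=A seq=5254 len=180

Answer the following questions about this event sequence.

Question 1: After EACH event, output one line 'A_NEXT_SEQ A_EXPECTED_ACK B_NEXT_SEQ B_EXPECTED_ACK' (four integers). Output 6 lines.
5136 2000 2000 5136
5136 2137 2137 5136
5136 2137 2169 5136
5136 2137 2231 5136
5254 2137 2231 5254
5434 2137 2231 5434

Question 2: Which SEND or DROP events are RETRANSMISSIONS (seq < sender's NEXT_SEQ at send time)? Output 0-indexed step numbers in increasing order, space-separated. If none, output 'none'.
Step 0: SEND seq=5000 -> fresh
Step 1: SEND seq=2000 -> fresh
Step 2: DROP seq=2137 -> fresh
Step 3: SEND seq=2169 -> fresh
Step 4: SEND seq=5136 -> fresh
Step 5: SEND seq=5254 -> fresh

Answer: none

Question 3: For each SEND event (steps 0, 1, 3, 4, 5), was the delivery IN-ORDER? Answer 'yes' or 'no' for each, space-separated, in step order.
Step 0: SEND seq=5000 -> in-order
Step 1: SEND seq=2000 -> in-order
Step 3: SEND seq=2169 -> out-of-order
Step 4: SEND seq=5136 -> in-order
Step 5: SEND seq=5254 -> in-order

Answer: yes yes no yes yes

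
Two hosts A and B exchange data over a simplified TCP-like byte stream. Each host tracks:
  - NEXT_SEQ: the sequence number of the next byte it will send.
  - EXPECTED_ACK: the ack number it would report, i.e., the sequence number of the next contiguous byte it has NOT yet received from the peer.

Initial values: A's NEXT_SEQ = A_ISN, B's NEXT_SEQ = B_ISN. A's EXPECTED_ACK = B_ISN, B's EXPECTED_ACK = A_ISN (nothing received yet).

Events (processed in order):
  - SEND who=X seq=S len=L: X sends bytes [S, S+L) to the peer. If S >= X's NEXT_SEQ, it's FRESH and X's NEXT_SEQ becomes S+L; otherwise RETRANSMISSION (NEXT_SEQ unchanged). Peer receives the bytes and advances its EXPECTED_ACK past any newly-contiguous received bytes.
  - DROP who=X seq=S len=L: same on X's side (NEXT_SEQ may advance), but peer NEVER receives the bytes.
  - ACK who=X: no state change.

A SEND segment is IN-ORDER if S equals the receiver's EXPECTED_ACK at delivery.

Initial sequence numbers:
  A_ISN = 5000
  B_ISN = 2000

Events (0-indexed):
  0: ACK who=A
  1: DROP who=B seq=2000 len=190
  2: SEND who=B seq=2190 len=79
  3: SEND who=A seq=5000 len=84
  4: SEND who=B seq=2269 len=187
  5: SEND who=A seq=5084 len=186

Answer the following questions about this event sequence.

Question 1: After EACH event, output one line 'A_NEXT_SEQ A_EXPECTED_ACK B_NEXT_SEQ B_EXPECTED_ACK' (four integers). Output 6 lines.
5000 2000 2000 5000
5000 2000 2190 5000
5000 2000 2269 5000
5084 2000 2269 5084
5084 2000 2456 5084
5270 2000 2456 5270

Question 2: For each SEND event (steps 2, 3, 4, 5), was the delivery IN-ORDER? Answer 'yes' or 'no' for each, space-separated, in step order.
Answer: no yes no yes

Derivation:
Step 2: SEND seq=2190 -> out-of-order
Step 3: SEND seq=5000 -> in-order
Step 4: SEND seq=2269 -> out-of-order
Step 5: SEND seq=5084 -> in-order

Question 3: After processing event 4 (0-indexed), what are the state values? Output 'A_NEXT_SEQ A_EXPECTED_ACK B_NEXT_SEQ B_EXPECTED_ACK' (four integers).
After event 0: A_seq=5000 A_ack=2000 B_seq=2000 B_ack=5000
After event 1: A_seq=5000 A_ack=2000 B_seq=2190 B_ack=5000
After event 2: A_seq=5000 A_ack=2000 B_seq=2269 B_ack=5000
After event 3: A_seq=5084 A_ack=2000 B_seq=2269 B_ack=5084
After event 4: A_seq=5084 A_ack=2000 B_seq=2456 B_ack=5084

5084 2000 2456 5084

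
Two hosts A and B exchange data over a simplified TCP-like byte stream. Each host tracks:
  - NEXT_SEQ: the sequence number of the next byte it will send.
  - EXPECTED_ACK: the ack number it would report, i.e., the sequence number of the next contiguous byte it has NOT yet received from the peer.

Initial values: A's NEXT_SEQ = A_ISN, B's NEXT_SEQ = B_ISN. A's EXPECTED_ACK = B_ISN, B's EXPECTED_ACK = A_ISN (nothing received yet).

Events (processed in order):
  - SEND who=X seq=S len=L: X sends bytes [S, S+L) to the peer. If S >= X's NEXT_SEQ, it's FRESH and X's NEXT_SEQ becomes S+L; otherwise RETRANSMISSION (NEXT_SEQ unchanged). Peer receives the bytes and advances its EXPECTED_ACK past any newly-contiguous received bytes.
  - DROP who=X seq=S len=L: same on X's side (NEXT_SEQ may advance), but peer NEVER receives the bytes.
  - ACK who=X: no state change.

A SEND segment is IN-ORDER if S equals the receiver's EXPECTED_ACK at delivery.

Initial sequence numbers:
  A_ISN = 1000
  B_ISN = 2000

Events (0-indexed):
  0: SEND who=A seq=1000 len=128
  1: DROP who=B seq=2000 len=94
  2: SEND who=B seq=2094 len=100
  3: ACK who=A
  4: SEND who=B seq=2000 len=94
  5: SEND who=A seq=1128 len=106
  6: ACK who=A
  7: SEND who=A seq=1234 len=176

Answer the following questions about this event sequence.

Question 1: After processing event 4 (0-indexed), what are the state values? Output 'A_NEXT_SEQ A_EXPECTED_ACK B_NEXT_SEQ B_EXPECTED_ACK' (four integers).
After event 0: A_seq=1128 A_ack=2000 B_seq=2000 B_ack=1128
After event 1: A_seq=1128 A_ack=2000 B_seq=2094 B_ack=1128
After event 2: A_seq=1128 A_ack=2000 B_seq=2194 B_ack=1128
After event 3: A_seq=1128 A_ack=2000 B_seq=2194 B_ack=1128
After event 4: A_seq=1128 A_ack=2194 B_seq=2194 B_ack=1128

1128 2194 2194 1128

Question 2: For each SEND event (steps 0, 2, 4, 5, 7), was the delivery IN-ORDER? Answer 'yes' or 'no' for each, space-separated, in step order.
Step 0: SEND seq=1000 -> in-order
Step 2: SEND seq=2094 -> out-of-order
Step 4: SEND seq=2000 -> in-order
Step 5: SEND seq=1128 -> in-order
Step 7: SEND seq=1234 -> in-order

Answer: yes no yes yes yes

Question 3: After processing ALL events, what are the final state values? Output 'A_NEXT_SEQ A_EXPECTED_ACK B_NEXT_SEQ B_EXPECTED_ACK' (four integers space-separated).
After event 0: A_seq=1128 A_ack=2000 B_seq=2000 B_ack=1128
After event 1: A_seq=1128 A_ack=2000 B_seq=2094 B_ack=1128
After event 2: A_seq=1128 A_ack=2000 B_seq=2194 B_ack=1128
After event 3: A_seq=1128 A_ack=2000 B_seq=2194 B_ack=1128
After event 4: A_seq=1128 A_ack=2194 B_seq=2194 B_ack=1128
After event 5: A_seq=1234 A_ack=2194 B_seq=2194 B_ack=1234
After event 6: A_seq=1234 A_ack=2194 B_seq=2194 B_ack=1234
After event 7: A_seq=1410 A_ack=2194 B_seq=2194 B_ack=1410

Answer: 1410 2194 2194 1410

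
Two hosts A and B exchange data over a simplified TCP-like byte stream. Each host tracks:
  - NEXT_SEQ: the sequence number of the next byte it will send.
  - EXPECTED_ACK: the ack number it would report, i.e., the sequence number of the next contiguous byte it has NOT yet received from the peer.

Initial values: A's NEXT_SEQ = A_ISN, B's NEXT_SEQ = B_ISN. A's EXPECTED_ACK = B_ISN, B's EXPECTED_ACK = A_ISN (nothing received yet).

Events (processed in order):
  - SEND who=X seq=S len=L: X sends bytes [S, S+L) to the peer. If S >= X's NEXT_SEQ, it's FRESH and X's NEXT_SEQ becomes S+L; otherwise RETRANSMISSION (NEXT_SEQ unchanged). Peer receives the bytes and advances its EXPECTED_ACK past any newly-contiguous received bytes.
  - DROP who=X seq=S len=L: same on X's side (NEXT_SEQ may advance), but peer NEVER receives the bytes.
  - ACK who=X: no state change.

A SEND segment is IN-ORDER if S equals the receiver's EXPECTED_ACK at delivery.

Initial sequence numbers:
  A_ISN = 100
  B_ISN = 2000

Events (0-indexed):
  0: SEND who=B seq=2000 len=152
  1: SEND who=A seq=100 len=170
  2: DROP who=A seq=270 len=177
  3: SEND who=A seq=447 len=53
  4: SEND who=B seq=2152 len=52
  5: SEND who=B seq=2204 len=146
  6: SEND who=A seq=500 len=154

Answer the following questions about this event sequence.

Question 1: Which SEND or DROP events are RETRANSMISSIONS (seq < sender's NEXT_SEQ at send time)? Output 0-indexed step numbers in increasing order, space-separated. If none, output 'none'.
Answer: none

Derivation:
Step 0: SEND seq=2000 -> fresh
Step 1: SEND seq=100 -> fresh
Step 2: DROP seq=270 -> fresh
Step 3: SEND seq=447 -> fresh
Step 4: SEND seq=2152 -> fresh
Step 5: SEND seq=2204 -> fresh
Step 6: SEND seq=500 -> fresh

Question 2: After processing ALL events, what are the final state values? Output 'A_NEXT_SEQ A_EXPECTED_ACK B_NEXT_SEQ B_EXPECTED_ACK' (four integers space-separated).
Answer: 654 2350 2350 270

Derivation:
After event 0: A_seq=100 A_ack=2152 B_seq=2152 B_ack=100
After event 1: A_seq=270 A_ack=2152 B_seq=2152 B_ack=270
After event 2: A_seq=447 A_ack=2152 B_seq=2152 B_ack=270
After event 3: A_seq=500 A_ack=2152 B_seq=2152 B_ack=270
After event 4: A_seq=500 A_ack=2204 B_seq=2204 B_ack=270
After event 5: A_seq=500 A_ack=2350 B_seq=2350 B_ack=270
After event 6: A_seq=654 A_ack=2350 B_seq=2350 B_ack=270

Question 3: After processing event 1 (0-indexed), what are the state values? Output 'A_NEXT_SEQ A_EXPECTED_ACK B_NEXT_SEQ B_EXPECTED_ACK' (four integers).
After event 0: A_seq=100 A_ack=2152 B_seq=2152 B_ack=100
After event 1: A_seq=270 A_ack=2152 B_seq=2152 B_ack=270

270 2152 2152 270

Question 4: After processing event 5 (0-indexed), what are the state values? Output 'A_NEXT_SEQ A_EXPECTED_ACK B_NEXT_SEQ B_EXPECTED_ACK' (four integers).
After event 0: A_seq=100 A_ack=2152 B_seq=2152 B_ack=100
After event 1: A_seq=270 A_ack=2152 B_seq=2152 B_ack=270
After event 2: A_seq=447 A_ack=2152 B_seq=2152 B_ack=270
After event 3: A_seq=500 A_ack=2152 B_seq=2152 B_ack=270
After event 4: A_seq=500 A_ack=2204 B_seq=2204 B_ack=270
After event 5: A_seq=500 A_ack=2350 B_seq=2350 B_ack=270

500 2350 2350 270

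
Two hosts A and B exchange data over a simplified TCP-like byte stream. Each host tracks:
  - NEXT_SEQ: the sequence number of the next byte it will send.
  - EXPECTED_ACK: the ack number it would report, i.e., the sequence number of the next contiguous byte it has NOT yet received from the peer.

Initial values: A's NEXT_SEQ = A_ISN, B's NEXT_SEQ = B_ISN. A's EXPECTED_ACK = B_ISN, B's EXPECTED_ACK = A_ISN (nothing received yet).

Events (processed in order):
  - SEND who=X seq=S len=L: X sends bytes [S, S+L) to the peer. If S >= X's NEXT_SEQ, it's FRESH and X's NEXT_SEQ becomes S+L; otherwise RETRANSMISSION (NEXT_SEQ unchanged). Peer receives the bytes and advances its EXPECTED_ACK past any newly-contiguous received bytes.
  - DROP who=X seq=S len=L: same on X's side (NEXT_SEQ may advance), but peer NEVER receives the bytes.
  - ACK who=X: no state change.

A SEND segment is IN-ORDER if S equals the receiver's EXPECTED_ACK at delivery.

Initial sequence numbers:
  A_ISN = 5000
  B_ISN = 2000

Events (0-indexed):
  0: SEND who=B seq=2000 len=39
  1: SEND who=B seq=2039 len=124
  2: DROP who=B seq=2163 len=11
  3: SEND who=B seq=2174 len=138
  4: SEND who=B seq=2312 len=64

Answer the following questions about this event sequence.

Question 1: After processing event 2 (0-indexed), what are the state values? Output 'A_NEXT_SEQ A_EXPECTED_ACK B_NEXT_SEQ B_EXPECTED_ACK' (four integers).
After event 0: A_seq=5000 A_ack=2039 B_seq=2039 B_ack=5000
After event 1: A_seq=5000 A_ack=2163 B_seq=2163 B_ack=5000
After event 2: A_seq=5000 A_ack=2163 B_seq=2174 B_ack=5000

5000 2163 2174 5000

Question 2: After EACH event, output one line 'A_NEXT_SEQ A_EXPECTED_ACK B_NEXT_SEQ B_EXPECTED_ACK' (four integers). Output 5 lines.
5000 2039 2039 5000
5000 2163 2163 5000
5000 2163 2174 5000
5000 2163 2312 5000
5000 2163 2376 5000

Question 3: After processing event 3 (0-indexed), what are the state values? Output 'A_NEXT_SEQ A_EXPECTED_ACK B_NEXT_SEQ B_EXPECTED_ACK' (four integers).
After event 0: A_seq=5000 A_ack=2039 B_seq=2039 B_ack=5000
After event 1: A_seq=5000 A_ack=2163 B_seq=2163 B_ack=5000
After event 2: A_seq=5000 A_ack=2163 B_seq=2174 B_ack=5000
After event 3: A_seq=5000 A_ack=2163 B_seq=2312 B_ack=5000

5000 2163 2312 5000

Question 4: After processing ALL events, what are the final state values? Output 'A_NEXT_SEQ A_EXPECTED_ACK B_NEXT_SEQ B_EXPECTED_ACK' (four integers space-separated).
Answer: 5000 2163 2376 5000

Derivation:
After event 0: A_seq=5000 A_ack=2039 B_seq=2039 B_ack=5000
After event 1: A_seq=5000 A_ack=2163 B_seq=2163 B_ack=5000
After event 2: A_seq=5000 A_ack=2163 B_seq=2174 B_ack=5000
After event 3: A_seq=5000 A_ack=2163 B_seq=2312 B_ack=5000
After event 4: A_seq=5000 A_ack=2163 B_seq=2376 B_ack=5000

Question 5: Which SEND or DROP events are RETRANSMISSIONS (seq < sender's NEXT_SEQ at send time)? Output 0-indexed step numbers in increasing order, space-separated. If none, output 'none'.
Step 0: SEND seq=2000 -> fresh
Step 1: SEND seq=2039 -> fresh
Step 2: DROP seq=2163 -> fresh
Step 3: SEND seq=2174 -> fresh
Step 4: SEND seq=2312 -> fresh

Answer: none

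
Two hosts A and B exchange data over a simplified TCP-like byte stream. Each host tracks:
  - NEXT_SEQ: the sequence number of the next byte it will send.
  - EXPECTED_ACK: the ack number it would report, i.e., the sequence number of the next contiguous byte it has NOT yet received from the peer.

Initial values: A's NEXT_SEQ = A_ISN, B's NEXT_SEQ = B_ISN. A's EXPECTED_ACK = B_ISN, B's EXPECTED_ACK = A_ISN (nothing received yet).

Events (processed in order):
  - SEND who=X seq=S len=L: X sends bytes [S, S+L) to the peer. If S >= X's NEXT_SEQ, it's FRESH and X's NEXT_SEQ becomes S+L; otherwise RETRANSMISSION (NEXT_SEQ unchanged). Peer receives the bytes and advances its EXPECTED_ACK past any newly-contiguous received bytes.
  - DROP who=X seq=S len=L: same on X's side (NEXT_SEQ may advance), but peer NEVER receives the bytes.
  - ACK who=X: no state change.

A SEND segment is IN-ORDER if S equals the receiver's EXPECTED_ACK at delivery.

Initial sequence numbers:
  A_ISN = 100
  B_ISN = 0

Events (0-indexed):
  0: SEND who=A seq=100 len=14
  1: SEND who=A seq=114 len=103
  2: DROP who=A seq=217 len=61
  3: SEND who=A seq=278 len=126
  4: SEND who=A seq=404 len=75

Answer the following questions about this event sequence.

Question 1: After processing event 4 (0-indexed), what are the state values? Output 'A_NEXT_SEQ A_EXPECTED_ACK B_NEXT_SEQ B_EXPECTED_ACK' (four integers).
After event 0: A_seq=114 A_ack=0 B_seq=0 B_ack=114
After event 1: A_seq=217 A_ack=0 B_seq=0 B_ack=217
After event 2: A_seq=278 A_ack=0 B_seq=0 B_ack=217
After event 3: A_seq=404 A_ack=0 B_seq=0 B_ack=217
After event 4: A_seq=479 A_ack=0 B_seq=0 B_ack=217

479 0 0 217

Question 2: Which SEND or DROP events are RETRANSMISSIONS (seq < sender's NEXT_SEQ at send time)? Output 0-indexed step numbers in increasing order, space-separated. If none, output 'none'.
Step 0: SEND seq=100 -> fresh
Step 1: SEND seq=114 -> fresh
Step 2: DROP seq=217 -> fresh
Step 3: SEND seq=278 -> fresh
Step 4: SEND seq=404 -> fresh

Answer: none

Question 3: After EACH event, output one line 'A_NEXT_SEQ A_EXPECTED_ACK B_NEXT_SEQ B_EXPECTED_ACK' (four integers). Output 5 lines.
114 0 0 114
217 0 0 217
278 0 0 217
404 0 0 217
479 0 0 217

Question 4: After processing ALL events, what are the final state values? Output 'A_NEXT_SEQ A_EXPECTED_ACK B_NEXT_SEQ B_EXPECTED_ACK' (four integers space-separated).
After event 0: A_seq=114 A_ack=0 B_seq=0 B_ack=114
After event 1: A_seq=217 A_ack=0 B_seq=0 B_ack=217
After event 2: A_seq=278 A_ack=0 B_seq=0 B_ack=217
After event 3: A_seq=404 A_ack=0 B_seq=0 B_ack=217
After event 4: A_seq=479 A_ack=0 B_seq=0 B_ack=217

Answer: 479 0 0 217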